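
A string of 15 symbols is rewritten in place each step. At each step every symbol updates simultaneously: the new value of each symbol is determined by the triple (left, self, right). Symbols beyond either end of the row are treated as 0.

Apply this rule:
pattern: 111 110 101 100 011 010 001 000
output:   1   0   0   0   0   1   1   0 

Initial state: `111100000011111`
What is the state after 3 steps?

011000000101110
100000001100100
100000010001100

100000010001100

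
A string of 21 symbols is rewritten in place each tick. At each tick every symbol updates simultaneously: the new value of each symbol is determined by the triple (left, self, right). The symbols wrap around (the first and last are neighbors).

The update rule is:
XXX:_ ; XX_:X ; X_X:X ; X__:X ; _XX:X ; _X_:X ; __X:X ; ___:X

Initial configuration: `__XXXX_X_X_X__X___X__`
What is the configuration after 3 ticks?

XXX__XXXXXXXXXXXXXXXX

tick 1: XXX__XXXXXXXXXXXXXXXX
tick 2: __XXXX_______________
tick 3: XXX__XXXXXXXXXXXXXXXX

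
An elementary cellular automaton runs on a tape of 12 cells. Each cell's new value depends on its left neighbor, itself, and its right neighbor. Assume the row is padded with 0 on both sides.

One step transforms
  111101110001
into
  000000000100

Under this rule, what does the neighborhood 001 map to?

At position 10 the neighborhood is 001; the next row has 0 there.

0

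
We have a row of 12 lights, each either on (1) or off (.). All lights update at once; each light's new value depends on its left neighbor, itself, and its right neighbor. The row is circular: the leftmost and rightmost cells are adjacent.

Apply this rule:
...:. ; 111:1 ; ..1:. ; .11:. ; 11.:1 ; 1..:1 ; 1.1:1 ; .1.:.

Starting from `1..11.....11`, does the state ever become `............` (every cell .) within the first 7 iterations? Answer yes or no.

iteration 1: 11..11.....1
iteration 2: 111..11.....
iteration 3: .111..11....
iteration 4: ..111..11...
iteration 5: ...111..11..
iteration 6: ....111..11.
iteration 7: .....111..11
iteration 7 is .....111..11, still not uniform .

no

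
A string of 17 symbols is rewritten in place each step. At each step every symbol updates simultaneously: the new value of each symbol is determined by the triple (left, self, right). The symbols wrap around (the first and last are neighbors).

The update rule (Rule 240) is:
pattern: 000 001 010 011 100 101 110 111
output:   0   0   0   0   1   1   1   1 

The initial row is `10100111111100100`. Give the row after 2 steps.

00101001111111001

step 1: 01010011111110010
step 2: 00101001111111001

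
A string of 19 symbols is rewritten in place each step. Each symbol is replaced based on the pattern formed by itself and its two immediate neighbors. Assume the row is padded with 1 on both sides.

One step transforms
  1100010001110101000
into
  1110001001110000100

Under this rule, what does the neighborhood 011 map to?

1

At position 9 the neighborhood is 011; the next row has 1 there.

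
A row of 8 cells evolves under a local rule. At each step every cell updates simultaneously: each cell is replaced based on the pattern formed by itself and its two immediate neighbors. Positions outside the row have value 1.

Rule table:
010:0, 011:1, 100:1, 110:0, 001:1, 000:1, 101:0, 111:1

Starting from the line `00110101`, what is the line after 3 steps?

11100001
11011111
10011111

10011111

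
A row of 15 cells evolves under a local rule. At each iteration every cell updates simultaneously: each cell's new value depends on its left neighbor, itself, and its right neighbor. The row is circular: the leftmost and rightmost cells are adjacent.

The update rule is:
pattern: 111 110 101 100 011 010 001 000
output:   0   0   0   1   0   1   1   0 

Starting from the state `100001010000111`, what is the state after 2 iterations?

111100000111100

010011011001000
111100000111100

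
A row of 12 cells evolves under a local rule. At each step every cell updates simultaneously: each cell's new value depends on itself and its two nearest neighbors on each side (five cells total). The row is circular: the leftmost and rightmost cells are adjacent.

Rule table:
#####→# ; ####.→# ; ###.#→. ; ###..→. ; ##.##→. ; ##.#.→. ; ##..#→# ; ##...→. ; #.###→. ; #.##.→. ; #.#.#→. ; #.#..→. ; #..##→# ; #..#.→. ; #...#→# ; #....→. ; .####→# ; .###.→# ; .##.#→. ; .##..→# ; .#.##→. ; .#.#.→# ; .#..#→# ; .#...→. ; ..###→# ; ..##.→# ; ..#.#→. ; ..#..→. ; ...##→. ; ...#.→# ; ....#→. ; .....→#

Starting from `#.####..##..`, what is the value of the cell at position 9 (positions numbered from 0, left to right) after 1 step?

#

...##.#####.
position 9 holds #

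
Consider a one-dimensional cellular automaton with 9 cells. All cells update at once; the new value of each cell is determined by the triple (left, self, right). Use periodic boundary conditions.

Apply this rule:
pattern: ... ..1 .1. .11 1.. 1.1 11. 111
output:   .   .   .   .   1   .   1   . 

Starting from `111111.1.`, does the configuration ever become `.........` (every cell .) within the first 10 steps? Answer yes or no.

.....1...
......1..
.......1.
........1
1........
.1.......
..1......
...1.....
....1....
.....1...
step 10 is .....1..., still not uniform .

no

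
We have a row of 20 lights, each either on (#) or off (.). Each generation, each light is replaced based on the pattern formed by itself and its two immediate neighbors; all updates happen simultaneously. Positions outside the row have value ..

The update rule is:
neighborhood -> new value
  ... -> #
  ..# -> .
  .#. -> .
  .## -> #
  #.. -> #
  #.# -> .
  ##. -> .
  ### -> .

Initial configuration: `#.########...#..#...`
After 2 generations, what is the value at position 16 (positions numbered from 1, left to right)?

#

..#.......##..#..###
#..######.#.#..#.#..
position 16 holds #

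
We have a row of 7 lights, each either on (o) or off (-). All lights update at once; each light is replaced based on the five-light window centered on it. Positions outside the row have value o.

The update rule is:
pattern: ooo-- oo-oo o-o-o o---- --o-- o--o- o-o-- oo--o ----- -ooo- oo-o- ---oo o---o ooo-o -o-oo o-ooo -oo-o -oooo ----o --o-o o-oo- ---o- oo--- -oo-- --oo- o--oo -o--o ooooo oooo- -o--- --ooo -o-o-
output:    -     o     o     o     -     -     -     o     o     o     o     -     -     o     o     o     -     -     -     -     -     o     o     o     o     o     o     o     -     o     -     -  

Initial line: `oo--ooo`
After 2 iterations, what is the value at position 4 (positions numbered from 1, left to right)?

o

--oo--o
oooooo-
position 4 holds o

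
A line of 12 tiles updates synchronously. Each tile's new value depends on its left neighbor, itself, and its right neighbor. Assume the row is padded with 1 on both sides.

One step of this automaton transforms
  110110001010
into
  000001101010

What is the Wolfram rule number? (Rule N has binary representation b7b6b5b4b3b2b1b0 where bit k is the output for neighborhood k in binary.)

position 0: 111 → 0  (bit 7 = 0)
position 1: 110 → 0  (bit 6 = 0)
position 2: 101 → 0  (bit 5 = 0)
position 5: 100 → 1  (bit 4 = 1)
position 3: 011 → 0  (bit 3 = 0)
position 8: 010 → 1  (bit 2 = 1)
position 7: 001 → 0  (bit 1 = 0)
position 6: 000 → 1  (bit 0 = 1)
bits b7..b0 = 00010101 = 21

21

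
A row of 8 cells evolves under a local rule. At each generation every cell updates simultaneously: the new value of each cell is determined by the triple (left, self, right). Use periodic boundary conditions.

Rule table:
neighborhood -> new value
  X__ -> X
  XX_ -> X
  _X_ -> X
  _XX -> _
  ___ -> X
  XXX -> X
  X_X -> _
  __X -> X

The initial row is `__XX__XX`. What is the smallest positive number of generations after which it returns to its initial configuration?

4

generation 1: XX_XXX_X
generation 2: XX__XX__
generation 3: _XXX_XXX
generation 4: __XX__XX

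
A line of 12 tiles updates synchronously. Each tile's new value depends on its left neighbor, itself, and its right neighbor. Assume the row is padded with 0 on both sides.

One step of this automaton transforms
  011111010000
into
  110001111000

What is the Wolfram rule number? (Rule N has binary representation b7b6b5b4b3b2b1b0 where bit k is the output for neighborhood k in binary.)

position 2: 111 → 0  (bit 7 = 0)
position 5: 110 → 1  (bit 6 = 1)
position 6: 101 → 1  (bit 5 = 1)
position 8: 100 → 1  (bit 4 = 1)
position 1: 011 → 1  (bit 3 = 1)
position 7: 010 → 1  (bit 2 = 1)
position 0: 001 → 1  (bit 1 = 1)
position 9: 000 → 0  (bit 0 = 0)
bits b7..b0 = 01111110 = 126

126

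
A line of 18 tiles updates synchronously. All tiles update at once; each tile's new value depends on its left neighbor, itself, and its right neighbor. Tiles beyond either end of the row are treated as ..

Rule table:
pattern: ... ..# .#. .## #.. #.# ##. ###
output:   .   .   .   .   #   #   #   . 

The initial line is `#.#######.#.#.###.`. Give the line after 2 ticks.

.#......##.#.#..##
..#......##.#.#..#

..#......##.#.#..#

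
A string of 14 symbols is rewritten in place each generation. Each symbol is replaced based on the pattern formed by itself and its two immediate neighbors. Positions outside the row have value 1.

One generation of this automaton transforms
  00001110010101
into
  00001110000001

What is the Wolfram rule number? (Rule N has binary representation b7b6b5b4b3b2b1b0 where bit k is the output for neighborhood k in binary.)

200

position 5: 111 → 1  (bit 7 = 1)
position 6: 110 → 1  (bit 6 = 1)
position 10: 101 → 0  (bit 5 = 0)
position 0: 100 → 0  (bit 4 = 0)
position 4: 011 → 1  (bit 3 = 1)
position 9: 010 → 0  (bit 2 = 0)
position 3: 001 → 0  (bit 1 = 0)
position 1: 000 → 0  (bit 0 = 0)
bits b7..b0 = 11001000 = 200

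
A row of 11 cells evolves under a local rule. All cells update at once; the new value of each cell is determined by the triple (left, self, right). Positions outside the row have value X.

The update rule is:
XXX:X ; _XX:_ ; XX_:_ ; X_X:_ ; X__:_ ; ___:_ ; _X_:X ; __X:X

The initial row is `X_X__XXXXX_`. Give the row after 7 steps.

step 1: __X_X_XXX__
step 2: _XX_X__X__X
step 3: ____X_XX_X_
step 4: ___XX____X_
step 5: __X_____XX_
step 6: _XX____X___
step 7: ______XX__X

______XX__X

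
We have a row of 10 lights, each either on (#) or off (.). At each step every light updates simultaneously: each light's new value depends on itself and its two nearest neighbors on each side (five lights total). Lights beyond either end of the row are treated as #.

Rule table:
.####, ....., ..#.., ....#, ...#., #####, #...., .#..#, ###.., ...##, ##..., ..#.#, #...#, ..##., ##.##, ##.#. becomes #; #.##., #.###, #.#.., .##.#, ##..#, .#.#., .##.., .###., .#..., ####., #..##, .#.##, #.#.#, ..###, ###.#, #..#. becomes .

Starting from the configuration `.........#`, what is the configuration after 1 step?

#########.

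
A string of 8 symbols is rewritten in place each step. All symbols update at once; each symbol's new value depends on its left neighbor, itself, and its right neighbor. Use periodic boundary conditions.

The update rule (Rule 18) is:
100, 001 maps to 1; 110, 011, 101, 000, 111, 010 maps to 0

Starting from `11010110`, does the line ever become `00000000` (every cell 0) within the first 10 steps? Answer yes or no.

00000000
all cells are 0 at step 1

yes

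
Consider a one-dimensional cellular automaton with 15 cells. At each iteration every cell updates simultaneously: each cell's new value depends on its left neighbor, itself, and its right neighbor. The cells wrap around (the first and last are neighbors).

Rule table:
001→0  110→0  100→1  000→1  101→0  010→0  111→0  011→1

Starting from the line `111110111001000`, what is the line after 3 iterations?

010001001000011

iteration 1: 100000100100110
iteration 2: 011110010010100
iteration 3: 010001001000011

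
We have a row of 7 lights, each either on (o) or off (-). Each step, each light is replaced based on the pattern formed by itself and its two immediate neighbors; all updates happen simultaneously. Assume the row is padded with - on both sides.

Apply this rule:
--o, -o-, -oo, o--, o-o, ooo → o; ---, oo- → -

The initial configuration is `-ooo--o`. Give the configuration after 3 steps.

o-ooo-o

step 1: ooo-ooo
step 2: oo-ooo-
step 3: o-ooo-o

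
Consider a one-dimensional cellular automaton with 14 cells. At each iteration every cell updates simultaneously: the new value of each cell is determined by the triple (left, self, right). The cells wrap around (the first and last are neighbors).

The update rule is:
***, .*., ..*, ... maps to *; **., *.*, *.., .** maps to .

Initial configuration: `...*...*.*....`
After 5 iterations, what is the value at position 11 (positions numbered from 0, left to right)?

iteration 1: ****.***.*.***
iteration 2: ***...*..*..**
iteration 3: **..***.**.*.*
iteration 4: *..*.*.....*..
iteration 5: *.**.*.*****.*
position 11 holds *

*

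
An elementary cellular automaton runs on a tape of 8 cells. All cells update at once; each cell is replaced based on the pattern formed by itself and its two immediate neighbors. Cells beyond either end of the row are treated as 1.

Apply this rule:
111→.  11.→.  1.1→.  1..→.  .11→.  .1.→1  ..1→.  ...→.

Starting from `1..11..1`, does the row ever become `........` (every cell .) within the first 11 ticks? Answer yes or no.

tick 1: ........
all cells are . at tick 1

yes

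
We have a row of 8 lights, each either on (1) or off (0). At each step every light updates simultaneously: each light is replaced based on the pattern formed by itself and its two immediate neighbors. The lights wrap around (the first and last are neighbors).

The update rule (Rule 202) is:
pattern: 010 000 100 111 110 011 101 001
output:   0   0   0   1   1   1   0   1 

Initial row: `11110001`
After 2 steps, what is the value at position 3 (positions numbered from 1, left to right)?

11110011
11110111
position 3 holds 1

1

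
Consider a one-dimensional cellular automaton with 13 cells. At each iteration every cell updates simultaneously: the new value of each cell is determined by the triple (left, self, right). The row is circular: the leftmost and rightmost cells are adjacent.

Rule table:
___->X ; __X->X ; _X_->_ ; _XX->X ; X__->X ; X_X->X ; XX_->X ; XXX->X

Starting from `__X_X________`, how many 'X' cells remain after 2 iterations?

12

XX_X_XXXXXXXX
XXX_XXXXXXXXX
count of X: 12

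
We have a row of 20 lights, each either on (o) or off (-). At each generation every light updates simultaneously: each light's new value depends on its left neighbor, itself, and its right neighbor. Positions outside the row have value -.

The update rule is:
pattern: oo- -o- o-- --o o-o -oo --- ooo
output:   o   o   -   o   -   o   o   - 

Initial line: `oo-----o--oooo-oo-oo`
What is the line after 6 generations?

oo-o-o-o-oo-oo-oo-oo

oo-ooooo-oo--o-oo-oo
oo-o---o-oo-oo-oo-oo
oo-o-ooo-oo-oo-oo-oo
oo-o-o-o-oo-oo-oo-oo
oo-o-o-o-oo-oo-oo-oo  (fixed point — unchanged through generation 6)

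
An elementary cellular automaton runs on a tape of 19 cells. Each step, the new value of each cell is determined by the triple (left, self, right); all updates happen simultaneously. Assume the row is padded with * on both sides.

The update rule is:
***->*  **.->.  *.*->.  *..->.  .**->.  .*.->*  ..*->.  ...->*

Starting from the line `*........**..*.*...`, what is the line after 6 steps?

..******.....*.*.*.
...****..***.*.*.*.
.*..**....*..*.*.*.
.*.....**.*..*.*.*.
.*.***....*..*.*.*.
.*..*..**.*..*.*.*.

.*..*..**.*..*.*.*.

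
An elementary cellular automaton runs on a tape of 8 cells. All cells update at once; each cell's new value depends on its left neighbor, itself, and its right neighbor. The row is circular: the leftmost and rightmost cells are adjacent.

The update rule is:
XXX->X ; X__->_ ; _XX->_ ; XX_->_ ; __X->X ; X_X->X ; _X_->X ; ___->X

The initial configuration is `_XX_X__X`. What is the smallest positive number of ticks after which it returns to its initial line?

8

tick 1: X__XX_XX
tick 2: __X__X_X
tick 3: _XX_XXXX
tick 4: X__X_XX_
tick 5: X_XXX__X
tick 6: _X_X__X_
tick 7: XXXX_XX_
tick 8: _XX_X__X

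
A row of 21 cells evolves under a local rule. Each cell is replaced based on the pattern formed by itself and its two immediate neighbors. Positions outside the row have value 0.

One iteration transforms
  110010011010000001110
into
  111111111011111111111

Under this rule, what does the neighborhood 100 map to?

1

At position 2 the neighborhood is 100; the next row has 1 there.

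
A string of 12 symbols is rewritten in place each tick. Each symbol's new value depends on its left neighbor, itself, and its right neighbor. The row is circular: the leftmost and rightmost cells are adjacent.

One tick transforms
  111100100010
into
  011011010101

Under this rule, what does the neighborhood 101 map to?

At position 11 the neighborhood is 101; the next row has 1 there.

1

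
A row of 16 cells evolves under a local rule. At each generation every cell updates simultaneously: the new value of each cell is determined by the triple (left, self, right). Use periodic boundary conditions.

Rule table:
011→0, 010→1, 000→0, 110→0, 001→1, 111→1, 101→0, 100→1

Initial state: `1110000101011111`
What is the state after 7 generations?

1111011000111111

1101001101001111
1001110001110111
0110101010100011
0000101010110100
0001101010000110
0010001011001001
1111011000111111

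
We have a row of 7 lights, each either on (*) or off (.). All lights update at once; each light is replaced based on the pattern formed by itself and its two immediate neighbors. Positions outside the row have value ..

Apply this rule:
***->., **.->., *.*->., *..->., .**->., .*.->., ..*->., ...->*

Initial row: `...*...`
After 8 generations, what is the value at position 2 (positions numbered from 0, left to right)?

.

**...**
...*...  (repeats generation 0; period 2)
generation 8: ...*...
position 2 holds .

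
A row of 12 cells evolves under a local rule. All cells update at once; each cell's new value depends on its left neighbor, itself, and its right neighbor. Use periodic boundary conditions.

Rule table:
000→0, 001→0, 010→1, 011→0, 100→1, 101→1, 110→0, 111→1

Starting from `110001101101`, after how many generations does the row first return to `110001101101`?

12

generation 1: 101000010010
generation 2: 111100011011
generation 3: 111010000101
generation 4: 110111000110
generation 5: 001010100001
generation 6: 101111110001
generation 7: 010111101000
generation 8: 011011011100
generation 9: 000100101010
generation 10: 000110111111
generation 11: 100001011110
generation 12: 110001101101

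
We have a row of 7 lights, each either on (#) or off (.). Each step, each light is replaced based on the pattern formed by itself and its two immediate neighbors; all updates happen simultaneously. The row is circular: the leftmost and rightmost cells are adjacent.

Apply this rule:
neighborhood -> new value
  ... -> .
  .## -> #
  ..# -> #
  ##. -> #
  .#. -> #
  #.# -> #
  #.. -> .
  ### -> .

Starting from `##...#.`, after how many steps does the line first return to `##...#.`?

##..###
.#.##..
#####..
#...#.#
#..####
#.##...
####..#
...#.##
..#####
.##...#
###..##
..#.##.
.#####.
##...#.

14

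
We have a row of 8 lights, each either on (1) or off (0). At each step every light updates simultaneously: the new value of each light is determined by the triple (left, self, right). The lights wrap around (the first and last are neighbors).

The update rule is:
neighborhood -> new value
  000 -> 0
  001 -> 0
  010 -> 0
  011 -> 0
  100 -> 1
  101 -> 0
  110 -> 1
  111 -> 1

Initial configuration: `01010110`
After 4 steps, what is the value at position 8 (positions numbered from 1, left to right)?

0

00000011
10000001
11000000
01100000
position 8 holds 0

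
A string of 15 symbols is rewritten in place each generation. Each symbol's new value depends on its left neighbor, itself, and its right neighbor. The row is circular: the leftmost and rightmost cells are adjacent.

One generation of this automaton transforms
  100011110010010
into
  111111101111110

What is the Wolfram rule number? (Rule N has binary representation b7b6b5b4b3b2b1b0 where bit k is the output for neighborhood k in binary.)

position 5: 111 → 1  (bit 7 = 1)
position 7: 110 → 0  (bit 6 = 0)
position 14: 101 → 0  (bit 5 = 0)
position 1: 100 → 1  (bit 4 = 1)
position 4: 011 → 1  (bit 3 = 1)
position 0: 010 → 1  (bit 2 = 1)
position 3: 001 → 1  (bit 1 = 1)
position 2: 000 → 1  (bit 0 = 1)
bits b7..b0 = 10011111 = 159

159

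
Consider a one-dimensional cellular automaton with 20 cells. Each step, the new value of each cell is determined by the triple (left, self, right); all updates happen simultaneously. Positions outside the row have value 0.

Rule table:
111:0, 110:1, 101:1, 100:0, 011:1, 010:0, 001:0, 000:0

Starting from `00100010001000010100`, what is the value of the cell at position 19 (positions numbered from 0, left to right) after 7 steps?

00000000000000001000
00000000000000000000
00000000000000000000  (fixed point — unchanged through step 7)
position 19 holds 0

0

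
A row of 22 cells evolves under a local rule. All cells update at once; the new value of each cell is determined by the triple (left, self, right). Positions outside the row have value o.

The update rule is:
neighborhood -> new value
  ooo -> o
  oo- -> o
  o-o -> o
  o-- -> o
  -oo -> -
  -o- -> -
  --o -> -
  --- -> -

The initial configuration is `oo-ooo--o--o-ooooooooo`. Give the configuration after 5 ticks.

ooooooo-ooo--o--o-oooo

tick 1: ooo-ooo--o--o-oooooooo
tick 2: oooo-ooo--o--o-ooooooo
tick 3: ooooo-ooo--o--o-oooooo
tick 4: oooooo-ooo--o--o-ooooo
tick 5: ooooooo-ooo--o--o-oooo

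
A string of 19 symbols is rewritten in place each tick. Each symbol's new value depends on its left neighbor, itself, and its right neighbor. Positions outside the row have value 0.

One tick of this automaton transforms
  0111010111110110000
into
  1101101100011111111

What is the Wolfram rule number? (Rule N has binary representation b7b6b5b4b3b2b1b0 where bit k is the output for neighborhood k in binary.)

position 2: 111 → 0  (bit 7 = 0)
position 3: 110 → 1  (bit 6 = 1)
position 4: 101 → 1  (bit 5 = 1)
position 15: 100 → 1  (bit 4 = 1)
position 1: 011 → 1  (bit 3 = 1)
position 5: 010 → 0  (bit 2 = 0)
position 0: 001 → 1  (bit 1 = 1)
position 16: 000 → 1  (bit 0 = 1)
bits b7..b0 = 01111011 = 123

123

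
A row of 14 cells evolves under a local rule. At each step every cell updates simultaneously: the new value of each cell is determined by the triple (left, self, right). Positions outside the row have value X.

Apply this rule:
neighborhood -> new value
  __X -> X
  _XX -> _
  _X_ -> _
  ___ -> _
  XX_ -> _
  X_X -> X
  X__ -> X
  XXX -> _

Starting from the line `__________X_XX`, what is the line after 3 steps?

X_X____X_X_X__

X________X_X__
_X______X_X_XX
X_X____X_X_X__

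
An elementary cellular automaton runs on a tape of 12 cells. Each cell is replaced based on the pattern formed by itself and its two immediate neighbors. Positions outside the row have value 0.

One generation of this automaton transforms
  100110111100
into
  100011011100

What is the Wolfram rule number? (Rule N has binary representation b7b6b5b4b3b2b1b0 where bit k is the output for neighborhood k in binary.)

position 7: 111 → 1  (bit 7 = 1)
position 4: 110 → 1  (bit 6 = 1)
position 5: 101 → 1  (bit 5 = 1)
position 1: 100 → 0  (bit 4 = 0)
position 3: 011 → 0  (bit 3 = 0)
position 0: 010 → 1  (bit 2 = 1)
position 2: 001 → 0  (bit 1 = 0)
position 11: 000 → 0  (bit 0 = 0)
bits b7..b0 = 11100100 = 228

228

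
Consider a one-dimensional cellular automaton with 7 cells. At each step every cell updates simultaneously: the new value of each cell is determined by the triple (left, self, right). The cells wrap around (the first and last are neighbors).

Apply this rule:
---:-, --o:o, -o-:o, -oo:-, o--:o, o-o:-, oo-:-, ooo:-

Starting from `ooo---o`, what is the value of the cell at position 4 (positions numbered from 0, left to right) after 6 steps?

-

---o-o-
--oo-oo
oo-----
--o---o
oooo-oo
-------
position 4 holds -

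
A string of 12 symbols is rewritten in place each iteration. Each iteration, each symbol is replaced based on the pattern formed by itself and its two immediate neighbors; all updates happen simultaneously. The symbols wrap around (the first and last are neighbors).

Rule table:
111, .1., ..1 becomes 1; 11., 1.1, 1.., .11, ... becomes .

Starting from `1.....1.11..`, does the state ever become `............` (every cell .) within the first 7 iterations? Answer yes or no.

no

1....11....1
....1.....1.
...11....11.
..1.....1...
.11....11...
1.....1.....
1....11....1
iteration 7 is 1....11....1, still not uniform .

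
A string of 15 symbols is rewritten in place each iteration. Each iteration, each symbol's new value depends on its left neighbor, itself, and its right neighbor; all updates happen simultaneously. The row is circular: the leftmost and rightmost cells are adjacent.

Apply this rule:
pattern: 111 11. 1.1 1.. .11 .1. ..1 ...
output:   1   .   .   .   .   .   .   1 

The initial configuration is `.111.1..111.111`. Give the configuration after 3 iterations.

..1......1...1.
1...1111...1...
..1..11..1...1.

..1..11..1...1.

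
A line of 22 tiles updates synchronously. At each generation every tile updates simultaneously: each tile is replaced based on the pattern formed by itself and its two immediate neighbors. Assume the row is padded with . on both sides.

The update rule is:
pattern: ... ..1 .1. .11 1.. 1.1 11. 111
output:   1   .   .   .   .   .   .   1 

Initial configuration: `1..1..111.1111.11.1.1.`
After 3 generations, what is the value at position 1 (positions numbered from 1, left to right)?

.......1...11.........
111111...1....11111111
.1111..1...11..111111.
position 1 holds .

.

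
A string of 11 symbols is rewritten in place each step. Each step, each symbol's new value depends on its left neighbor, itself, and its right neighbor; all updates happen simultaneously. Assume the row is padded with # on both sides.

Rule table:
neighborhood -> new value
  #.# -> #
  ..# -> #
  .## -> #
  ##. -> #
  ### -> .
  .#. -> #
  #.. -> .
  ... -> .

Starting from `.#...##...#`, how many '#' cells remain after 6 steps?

##..###..##
.#.##.#.##.
###########
...........
..........#
.........##
count of #: 2

2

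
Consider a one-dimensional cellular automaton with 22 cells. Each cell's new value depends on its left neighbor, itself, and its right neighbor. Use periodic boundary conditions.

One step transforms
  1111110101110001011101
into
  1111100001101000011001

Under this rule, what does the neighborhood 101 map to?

At position 6 the neighborhood is 101; the next row has 0 there.

0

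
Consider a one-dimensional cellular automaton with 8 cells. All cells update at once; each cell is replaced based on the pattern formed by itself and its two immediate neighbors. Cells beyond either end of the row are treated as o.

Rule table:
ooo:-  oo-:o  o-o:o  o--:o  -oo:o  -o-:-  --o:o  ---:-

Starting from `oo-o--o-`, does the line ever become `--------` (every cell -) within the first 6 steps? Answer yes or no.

-oo-oo-o
oooooooo
--------
all cells are - at step 3

yes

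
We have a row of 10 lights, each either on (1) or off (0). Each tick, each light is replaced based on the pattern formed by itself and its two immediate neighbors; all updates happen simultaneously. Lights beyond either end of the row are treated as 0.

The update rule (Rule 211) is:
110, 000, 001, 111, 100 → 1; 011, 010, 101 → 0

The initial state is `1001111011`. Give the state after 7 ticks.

0110111001
1010011110
0001101111
1110100111
0110011011
1011101001
0001100110

0001100110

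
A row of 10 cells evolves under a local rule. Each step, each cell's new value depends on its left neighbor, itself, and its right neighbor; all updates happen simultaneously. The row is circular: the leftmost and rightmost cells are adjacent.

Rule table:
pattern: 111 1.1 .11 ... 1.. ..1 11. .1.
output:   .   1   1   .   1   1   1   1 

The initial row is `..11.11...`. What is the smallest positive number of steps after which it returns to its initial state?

4

.1111111..
11.....11.
111...1111
..11.11...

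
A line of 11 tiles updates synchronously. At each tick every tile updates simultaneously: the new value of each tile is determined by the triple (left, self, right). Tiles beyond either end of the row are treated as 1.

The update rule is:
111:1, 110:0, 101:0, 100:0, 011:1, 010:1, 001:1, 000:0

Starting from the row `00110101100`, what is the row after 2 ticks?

01100101001
01001101011

01001101011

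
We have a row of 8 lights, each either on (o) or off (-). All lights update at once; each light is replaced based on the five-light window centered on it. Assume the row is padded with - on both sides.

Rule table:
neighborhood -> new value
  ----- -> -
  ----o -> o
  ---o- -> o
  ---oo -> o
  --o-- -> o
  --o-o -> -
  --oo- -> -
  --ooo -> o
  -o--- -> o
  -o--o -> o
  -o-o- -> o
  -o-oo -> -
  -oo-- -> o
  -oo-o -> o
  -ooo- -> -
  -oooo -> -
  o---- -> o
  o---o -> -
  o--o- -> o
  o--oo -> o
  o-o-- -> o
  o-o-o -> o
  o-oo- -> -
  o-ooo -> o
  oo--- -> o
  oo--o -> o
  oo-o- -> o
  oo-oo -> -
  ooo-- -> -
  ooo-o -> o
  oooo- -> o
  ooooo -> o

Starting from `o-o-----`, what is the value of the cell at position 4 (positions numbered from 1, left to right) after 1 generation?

o

generation 1: -oooo---
position 4 holds o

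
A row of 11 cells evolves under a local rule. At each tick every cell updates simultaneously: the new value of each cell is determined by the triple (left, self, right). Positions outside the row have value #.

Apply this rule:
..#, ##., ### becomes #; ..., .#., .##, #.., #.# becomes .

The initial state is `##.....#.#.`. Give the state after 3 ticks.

##..#....#.

##....#....
##...#....#
##..#....#.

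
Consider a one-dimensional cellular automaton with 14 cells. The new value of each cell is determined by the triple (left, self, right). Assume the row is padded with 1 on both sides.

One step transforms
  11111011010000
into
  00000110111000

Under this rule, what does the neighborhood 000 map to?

At position 11 the neighborhood is 000; the next row has 0 there.

0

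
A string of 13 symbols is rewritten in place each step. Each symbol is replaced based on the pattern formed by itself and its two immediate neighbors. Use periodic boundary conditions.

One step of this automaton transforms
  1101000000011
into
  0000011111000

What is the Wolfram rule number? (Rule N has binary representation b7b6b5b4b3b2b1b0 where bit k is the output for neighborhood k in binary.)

1

position 0: 111 → 0  (bit 7 = 0)
position 1: 110 → 0  (bit 6 = 0)
position 2: 101 → 0  (bit 5 = 0)
position 4: 100 → 0  (bit 4 = 0)
position 11: 011 → 0  (bit 3 = 0)
position 3: 010 → 0  (bit 2 = 0)
position 10: 001 → 0  (bit 1 = 0)
position 5: 000 → 1  (bit 0 = 1)
bits b7..b0 = 00000001 = 1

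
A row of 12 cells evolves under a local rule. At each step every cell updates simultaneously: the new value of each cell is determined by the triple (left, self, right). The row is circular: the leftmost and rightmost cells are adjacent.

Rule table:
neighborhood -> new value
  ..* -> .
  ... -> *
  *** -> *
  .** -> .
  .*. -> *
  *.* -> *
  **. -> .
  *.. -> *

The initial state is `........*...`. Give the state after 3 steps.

*******.****
******.*.***
*****.***.**

*****.***.**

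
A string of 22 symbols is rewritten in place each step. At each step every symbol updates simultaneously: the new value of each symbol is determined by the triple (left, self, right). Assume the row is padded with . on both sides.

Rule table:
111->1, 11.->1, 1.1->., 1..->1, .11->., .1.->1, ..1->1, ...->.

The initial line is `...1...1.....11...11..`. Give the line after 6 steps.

1..111.11..111.111.1.1

..111.111...1.11.1.11.
.1.11..111.11..1.1..11
11..111.11..1111.111.1
.111.11..111.111..11.1
1.11..111.11..1111.1.1
1..111.11..111.111.1.1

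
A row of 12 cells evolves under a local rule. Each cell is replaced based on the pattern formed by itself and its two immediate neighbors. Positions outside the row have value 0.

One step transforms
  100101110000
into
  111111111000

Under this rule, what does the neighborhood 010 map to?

1

At position 0 the neighborhood is 010; the next row has 1 there.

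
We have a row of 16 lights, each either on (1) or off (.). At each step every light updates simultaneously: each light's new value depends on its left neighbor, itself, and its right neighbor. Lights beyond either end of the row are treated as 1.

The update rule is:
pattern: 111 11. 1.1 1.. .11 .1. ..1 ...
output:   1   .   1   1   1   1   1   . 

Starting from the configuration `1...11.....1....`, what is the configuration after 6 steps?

.111.111.1111111

.1.11.1...111..1
1111.111.111.111
111.111.111.1111
11.111.111.11111
1.111.111.111111
.111.111.1111111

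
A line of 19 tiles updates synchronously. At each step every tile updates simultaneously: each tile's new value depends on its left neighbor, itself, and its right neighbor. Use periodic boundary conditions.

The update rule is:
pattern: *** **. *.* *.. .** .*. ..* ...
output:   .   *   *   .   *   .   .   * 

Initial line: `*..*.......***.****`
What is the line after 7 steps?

.**..*.*...........

*....*****.*.***...
..**.*...**.**.*.*.
*.***..*.******.*..
.**.*...**....**...
.***..*.**.**.**.**
**.*...************
.**..*.*...........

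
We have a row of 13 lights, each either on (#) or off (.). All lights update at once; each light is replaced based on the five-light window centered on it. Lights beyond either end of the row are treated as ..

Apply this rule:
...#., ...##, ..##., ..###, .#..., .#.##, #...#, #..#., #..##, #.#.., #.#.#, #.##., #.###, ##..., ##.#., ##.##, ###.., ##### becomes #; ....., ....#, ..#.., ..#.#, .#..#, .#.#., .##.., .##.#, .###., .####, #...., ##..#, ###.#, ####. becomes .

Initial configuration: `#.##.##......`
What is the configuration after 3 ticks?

#.##.##.##...

.##.##.#.....
##.##.###....
#.##.##.##...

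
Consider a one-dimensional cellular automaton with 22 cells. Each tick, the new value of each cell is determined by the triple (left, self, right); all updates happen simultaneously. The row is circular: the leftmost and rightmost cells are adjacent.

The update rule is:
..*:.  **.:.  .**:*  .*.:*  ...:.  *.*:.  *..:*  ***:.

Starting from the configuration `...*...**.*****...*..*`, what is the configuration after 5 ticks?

*..**..*..*....*..**.*
.*.*.*.**.**...**.*..*
.*.*.*.*..*.*..*..**.*
.*.*.*.**.*.**.**.*..*
.*.*.*.*..*.*..*..**.*

.*.*.*.*..*.*..*..**.*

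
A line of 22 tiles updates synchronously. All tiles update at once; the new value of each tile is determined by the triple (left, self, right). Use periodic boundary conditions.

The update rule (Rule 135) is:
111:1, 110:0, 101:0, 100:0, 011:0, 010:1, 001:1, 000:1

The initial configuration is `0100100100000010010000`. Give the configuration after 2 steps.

1000000000111100000011

1101101101111110110111
1000000000111100000011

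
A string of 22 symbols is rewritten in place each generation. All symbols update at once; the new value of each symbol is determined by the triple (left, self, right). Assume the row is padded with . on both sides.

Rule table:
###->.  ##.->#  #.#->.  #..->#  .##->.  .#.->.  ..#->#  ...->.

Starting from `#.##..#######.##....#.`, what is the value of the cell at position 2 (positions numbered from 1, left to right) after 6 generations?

.

generation 1: ...###......#..##..#.#
generation 2: ..#..##....#.##.###...
generation 3: .#.##.##..#...#...##..
generation 4: #...#..###.#.#.#.#.##.
generation 5: .#.#.##..#..........##
generation 6: #.....###.#........#.#
position 2 holds .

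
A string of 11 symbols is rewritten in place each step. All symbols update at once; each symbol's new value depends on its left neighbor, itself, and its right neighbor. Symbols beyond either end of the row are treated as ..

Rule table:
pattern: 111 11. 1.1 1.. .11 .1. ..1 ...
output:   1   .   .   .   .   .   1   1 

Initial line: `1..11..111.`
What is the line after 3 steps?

...1...111.

..1...1.1..
11..11....1
...1...111.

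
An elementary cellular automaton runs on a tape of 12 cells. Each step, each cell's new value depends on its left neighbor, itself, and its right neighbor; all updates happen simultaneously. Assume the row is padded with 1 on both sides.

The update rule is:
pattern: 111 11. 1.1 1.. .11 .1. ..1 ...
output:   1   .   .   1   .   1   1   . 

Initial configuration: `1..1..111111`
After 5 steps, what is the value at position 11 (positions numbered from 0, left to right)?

.11111.11111
..111...1111
11.1.1.1.111
1..1.1.1..11
.111.1.111.1
position 11 holds 1

1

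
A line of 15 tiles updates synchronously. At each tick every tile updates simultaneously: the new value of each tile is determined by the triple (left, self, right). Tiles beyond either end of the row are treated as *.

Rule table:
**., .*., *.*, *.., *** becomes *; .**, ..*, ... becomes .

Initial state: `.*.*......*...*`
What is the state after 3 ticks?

*****.....**...
******.....**..
*******.....**.

*******.....**.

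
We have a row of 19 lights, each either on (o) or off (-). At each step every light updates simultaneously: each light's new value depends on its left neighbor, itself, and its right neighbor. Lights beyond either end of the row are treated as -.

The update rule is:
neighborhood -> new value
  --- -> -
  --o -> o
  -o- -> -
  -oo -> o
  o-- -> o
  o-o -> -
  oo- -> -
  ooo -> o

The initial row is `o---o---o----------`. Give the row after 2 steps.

o---------o--------

step 1: -o-o-o-o-o---------
step 2: o---------o--------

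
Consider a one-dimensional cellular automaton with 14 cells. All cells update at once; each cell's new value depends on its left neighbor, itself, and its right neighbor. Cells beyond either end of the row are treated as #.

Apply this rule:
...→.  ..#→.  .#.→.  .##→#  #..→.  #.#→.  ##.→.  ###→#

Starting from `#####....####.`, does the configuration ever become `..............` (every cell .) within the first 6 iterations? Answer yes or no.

yes

iteration 1: ####.....###..
iteration 2: ###......##...
iteration 3: ##.......#....
iteration 4: #.............
iteration 5: ..............
all cells are . at iteration 5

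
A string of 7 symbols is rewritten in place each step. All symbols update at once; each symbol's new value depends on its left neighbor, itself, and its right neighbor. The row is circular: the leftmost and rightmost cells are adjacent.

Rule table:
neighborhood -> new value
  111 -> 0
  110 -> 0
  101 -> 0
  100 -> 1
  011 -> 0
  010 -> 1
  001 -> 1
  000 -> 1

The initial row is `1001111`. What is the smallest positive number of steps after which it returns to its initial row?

2

0110000
1001111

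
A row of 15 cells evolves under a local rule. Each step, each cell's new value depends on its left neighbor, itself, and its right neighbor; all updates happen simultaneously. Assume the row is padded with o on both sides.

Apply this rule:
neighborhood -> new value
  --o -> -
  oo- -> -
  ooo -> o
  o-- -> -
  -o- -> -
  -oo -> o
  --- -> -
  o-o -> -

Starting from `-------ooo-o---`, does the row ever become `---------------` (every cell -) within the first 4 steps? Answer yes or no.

-------oo------
-------o-------
---------------
all cells are - at step 3

yes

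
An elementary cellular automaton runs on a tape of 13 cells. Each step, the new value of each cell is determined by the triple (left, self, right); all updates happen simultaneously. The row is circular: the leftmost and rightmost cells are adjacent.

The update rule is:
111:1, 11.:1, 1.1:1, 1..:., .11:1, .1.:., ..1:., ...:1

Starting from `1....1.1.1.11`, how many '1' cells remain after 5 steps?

11

1.11..1.1.111
1111...1.1111
1111.1..11111
11111...11111
11111.1.11111
count of 1: 11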